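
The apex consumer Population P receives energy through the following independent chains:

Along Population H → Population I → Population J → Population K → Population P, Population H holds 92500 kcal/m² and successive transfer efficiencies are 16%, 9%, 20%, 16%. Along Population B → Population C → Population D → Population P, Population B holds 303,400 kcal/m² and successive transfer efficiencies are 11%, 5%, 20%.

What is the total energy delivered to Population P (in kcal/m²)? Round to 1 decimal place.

376.4 kcal/m²

Via Population H: 92500 × 0.16 × 0.09 × 0.2 × 0.16 = 42.624 kcal/m²
Via Population B: 303400 × 0.11 × 0.05 × 0.2 = 333.74 kcal/m²
Total at Population P: 42.624 + 333.74 = 376.364 kcal/m²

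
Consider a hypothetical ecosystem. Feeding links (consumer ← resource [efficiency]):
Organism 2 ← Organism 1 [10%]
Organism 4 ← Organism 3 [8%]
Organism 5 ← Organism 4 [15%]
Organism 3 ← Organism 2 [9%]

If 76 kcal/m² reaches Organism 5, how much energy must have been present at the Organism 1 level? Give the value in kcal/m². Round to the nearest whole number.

703704 kcal/m²

Cumulative transfer efficiency: 0.1 × 0.09 × 0.08 × 0.15 = 0.000108
Organism 1 energy = 76 / 0.000108 = 703704 kcal/m²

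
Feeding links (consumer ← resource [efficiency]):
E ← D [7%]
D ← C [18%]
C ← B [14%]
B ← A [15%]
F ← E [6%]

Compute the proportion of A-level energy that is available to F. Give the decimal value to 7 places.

0.0000159

Product of link efficiencies: 0.15 × 0.14 × 0.18 × 0.07 × 0.06 = 0.000015876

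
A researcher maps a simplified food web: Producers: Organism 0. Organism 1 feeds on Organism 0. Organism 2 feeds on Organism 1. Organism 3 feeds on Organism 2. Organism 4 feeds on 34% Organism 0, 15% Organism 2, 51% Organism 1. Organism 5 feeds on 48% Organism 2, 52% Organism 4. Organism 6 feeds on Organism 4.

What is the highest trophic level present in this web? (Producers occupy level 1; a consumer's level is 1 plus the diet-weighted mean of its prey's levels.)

Organism 1: 1 + 1 = 2
Organism 2: 1 + 2 = 3
Organism 3: 1 + 3 = 4
Organism 4: 1 + (0.34×1 + 0.15×3 + 0.51×2) = 2.81
Organism 5: 1 + (0.48×3 + 0.52×2.81) = 3.9012
Organism 6: 1 + 2.81 = 3.81

4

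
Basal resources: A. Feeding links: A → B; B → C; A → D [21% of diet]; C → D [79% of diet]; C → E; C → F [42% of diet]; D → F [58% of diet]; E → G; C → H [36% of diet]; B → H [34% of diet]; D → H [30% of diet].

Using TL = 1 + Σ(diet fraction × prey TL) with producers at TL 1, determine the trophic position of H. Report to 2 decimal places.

B: 1 + 1 = 2
C: 1 + 2 = 3
D: 1 + (0.21×1 + 0.79×3) = 3.58
E: 1 + 3 = 4
F: 1 + (0.42×3 + 0.58×3.58) = 4.3364
G: 1 + 4 = 5
H: 1 + (0.36×3 + 0.34×2 + 0.3×3.58) = 3.834

3.83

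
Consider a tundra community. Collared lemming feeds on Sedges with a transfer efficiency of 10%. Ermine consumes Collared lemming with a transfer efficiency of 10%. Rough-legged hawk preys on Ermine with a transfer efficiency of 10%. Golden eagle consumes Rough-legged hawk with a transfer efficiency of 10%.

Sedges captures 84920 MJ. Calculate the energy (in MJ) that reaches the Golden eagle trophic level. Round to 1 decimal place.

8.5 MJ

Collared lemming: 84920 × 0.1 = 8492 MJ
Ermine: 8492 × 0.1 = 849.2 MJ
Rough-legged hawk: 849.2 × 0.1 = 84.92 MJ
Golden eagle: 84.92 × 0.1 = 8.492 MJ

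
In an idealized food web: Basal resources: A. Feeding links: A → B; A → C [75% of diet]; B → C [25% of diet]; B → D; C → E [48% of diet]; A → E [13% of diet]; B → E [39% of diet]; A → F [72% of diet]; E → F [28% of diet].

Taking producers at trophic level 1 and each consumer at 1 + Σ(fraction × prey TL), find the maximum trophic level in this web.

B: 1 + 1 = 2
C: 1 + (0.75×1 + 0.25×2) = 2.25
D: 1 + 2 = 3
E: 1 + (0.48×2.25 + 0.13×1 + 0.39×2) = 2.99
F: 1 + (0.72×1 + 0.28×2.99) = 2.5572

3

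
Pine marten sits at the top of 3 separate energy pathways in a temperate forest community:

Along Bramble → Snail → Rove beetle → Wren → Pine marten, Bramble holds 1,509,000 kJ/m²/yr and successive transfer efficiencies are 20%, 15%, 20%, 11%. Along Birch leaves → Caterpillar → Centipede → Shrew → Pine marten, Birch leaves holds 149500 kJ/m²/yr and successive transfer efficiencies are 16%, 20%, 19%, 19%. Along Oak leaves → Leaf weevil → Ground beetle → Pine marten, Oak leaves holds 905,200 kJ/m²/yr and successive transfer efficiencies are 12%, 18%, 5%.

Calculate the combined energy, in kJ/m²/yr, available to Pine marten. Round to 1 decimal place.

Via Bramble: 1509000 × 0.2 × 0.15 × 0.2 × 0.11 = 995.94 kJ/m²/yr
Via Birch leaves: 149500 × 0.16 × 0.2 × 0.19 × 0.19 = 172.7024 kJ/m²/yr
Via Oak leaves: 905200 × 0.12 × 0.18 × 0.05 = 977.616 kJ/m²/yr
Total at Pine marten: 995.94 + 172.7024 + 977.616 = 2146.2584 kJ/m²/yr

2146.3 kJ/m²/yr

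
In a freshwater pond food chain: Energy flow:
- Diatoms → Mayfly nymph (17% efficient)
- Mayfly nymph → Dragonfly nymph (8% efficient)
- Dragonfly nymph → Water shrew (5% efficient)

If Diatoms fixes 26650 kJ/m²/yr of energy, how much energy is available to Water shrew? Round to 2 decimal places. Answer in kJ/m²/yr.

18.12 kJ/m²/yr

Mayfly nymph: 26650 × 0.17 = 4530.5 kJ/m²/yr
Dragonfly nymph: 4530.5 × 0.08 = 362.44 kJ/m²/yr
Water shrew: 362.44 × 0.05 = 18.122 kJ/m²/yr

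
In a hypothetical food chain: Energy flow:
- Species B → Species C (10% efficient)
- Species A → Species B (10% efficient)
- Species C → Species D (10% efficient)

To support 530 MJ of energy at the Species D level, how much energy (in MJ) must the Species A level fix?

Cumulative transfer efficiency: 0.1 × 0.1 × 0.1 = 0.001
Species A energy = 530 / 0.001 = 530000 MJ

530000 MJ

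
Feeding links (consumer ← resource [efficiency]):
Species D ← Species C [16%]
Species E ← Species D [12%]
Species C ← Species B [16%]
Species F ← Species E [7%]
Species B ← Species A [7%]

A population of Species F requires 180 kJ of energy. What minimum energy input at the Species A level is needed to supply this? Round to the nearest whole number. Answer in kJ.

11957908 kJ

Cumulative transfer efficiency: 0.07 × 0.16 × 0.16 × 0.12 × 0.07 = 0.0000150528
Species A energy = 180 / 0.0000150528 = 11957908 kJ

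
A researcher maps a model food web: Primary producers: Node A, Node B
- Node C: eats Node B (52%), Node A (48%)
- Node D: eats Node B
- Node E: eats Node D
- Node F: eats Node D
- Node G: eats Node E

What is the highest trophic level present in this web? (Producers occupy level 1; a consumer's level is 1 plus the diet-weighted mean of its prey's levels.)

Node C: 1 + (0.52×1 + 0.48×1) = 2
Node D: 1 + 1 = 2
Node E: 1 + 2 = 3
Node F: 1 + 2 = 3
Node G: 1 + 3 = 4

4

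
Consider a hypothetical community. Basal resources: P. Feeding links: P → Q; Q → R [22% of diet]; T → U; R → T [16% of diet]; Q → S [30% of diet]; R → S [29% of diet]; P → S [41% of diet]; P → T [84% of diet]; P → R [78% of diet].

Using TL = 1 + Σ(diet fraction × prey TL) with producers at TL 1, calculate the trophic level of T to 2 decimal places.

2.20

Q: 1 + 1 = 2
R: 1 + (0.22×2 + 0.78×1) = 2.22
S: 1 + (0.41×1 + 0.29×2.22 + 0.3×2) = 2.6538
T: 1 + (0.84×1 + 0.16×2.22) = 2.1952
U: 1 + 2.1952 = 3.1952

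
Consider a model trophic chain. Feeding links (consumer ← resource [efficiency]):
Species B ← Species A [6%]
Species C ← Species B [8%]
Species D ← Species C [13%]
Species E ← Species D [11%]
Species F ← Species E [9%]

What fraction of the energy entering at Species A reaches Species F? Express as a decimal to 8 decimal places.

0.00000618

Product of link efficiencies: 0.06 × 0.08 × 0.13 × 0.11 × 0.09 = 0.0000061776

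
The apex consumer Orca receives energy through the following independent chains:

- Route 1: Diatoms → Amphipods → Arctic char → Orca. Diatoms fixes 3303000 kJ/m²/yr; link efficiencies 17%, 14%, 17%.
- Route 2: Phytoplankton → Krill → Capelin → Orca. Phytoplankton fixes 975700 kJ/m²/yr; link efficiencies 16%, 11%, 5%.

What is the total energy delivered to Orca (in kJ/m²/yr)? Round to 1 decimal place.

14222.6 kJ/m²/yr

Route 1: 3303000 × 0.17 × 0.14 × 0.17 = 13363.938 kJ/m²/yr
Route 2: 975700 × 0.16 × 0.11 × 0.05 = 858.616 kJ/m²/yr
Total at Orca: 13363.938 + 858.616 = 14222.554 kJ/m²/yr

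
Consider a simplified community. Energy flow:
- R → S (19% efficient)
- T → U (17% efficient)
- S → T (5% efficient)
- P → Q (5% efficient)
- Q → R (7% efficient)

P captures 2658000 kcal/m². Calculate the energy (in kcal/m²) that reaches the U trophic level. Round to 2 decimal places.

15.02 kcal/m²

Q: 2658000 × 0.05 = 132900 kcal/m²
R: 132900 × 0.07 = 9303 kcal/m²
S: 9303 × 0.19 = 1767.57 kcal/m²
T: 1767.57 × 0.05 = 88.3785 kcal/m²
U: 88.3785 × 0.17 = 15.024345 kcal/m²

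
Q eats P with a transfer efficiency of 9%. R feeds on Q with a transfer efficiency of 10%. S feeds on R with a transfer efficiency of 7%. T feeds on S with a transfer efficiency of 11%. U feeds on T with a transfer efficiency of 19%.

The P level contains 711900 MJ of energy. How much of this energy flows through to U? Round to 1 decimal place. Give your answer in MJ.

9.4 MJ

Q: 711900 × 0.09 = 64071 MJ
R: 64071 × 0.1 = 6407.1 MJ
S: 6407.1 × 0.07 = 448.497 MJ
T: 448.497 × 0.11 = 49.33467 MJ
U: 49.33467 × 0.19 = 9.3735873 MJ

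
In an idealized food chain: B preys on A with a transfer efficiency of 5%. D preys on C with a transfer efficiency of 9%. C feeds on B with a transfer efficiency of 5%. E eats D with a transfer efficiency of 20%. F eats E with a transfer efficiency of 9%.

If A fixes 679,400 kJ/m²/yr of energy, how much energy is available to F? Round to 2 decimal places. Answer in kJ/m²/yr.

2.75 kJ/m²/yr

B: 679400 × 0.05 = 33970 kJ/m²/yr
C: 33970 × 0.05 = 1698.5 kJ/m²/yr
D: 1698.5 × 0.09 = 152.865 kJ/m²/yr
E: 152.865 × 0.2 = 30.573 kJ/m²/yr
F: 30.573 × 0.09 = 2.75157 kJ/m²/yr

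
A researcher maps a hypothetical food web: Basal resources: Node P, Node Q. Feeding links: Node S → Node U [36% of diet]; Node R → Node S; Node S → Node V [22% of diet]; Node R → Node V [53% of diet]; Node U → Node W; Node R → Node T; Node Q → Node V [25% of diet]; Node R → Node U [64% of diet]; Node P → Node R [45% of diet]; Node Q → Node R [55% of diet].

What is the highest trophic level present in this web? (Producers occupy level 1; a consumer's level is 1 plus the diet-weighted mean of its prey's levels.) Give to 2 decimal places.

Node R: 1 + (0.45×1 + 0.55×1) = 2
Node S: 1 + 2 = 3
Node T: 1 + 2 = 3
Node U: 1 + (0.36×3 + 0.64×2) = 3.36
Node V: 1 + (0.53×2 + 0.25×1 + 0.22×3) = 2.97
Node W: 1 + 3.36 = 4.36

4.36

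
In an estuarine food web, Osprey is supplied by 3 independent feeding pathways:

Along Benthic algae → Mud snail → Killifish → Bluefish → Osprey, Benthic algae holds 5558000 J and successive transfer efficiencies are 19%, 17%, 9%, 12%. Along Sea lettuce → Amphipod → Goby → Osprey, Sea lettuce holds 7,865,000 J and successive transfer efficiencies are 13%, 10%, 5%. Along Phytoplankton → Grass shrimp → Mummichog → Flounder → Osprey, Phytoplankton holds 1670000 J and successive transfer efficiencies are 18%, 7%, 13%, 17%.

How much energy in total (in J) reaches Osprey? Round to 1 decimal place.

7516.1 J

Via Benthic algae: 5558000 × 0.19 × 0.17 × 0.09 × 0.12 = 1938.85272 J
Via Sea lettuce: 7865000 × 0.13 × 0.1 × 0.05 = 5112.25 J
Via Phytoplankton: 1670000 × 0.18 × 0.07 × 0.13 × 0.17 = 465.0282 J
Total at Osprey: 1938.85272 + 5112.25 + 465.0282 = 7516.13092 J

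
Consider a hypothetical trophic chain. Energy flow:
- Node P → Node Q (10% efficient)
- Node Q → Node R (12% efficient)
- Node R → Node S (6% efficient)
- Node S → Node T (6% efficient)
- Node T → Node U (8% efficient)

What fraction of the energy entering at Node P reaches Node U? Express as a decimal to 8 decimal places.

Product of link efficiencies: 0.1 × 0.12 × 0.06 × 0.06 × 0.08 = 0.000003456

0.00000346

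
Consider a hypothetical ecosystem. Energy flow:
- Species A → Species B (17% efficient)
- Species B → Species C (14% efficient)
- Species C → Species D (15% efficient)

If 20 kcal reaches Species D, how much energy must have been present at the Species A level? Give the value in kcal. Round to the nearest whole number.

5602 kcal

Cumulative transfer efficiency: 0.17 × 0.14 × 0.15 = 0.00357
Species A energy = 20 / 0.00357 = 5602 kcal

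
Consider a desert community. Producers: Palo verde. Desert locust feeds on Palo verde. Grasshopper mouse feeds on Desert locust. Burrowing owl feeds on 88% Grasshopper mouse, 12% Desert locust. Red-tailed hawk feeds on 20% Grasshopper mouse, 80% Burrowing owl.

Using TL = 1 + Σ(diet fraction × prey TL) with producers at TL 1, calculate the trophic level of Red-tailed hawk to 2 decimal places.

Desert locust: 1 + 1 = 2
Grasshopper mouse: 1 + 2 = 3
Burrowing owl: 1 + (0.88×3 + 0.12×2) = 3.88
Red-tailed hawk: 1 + (0.2×3 + 0.8×3.88) = 4.704

4.70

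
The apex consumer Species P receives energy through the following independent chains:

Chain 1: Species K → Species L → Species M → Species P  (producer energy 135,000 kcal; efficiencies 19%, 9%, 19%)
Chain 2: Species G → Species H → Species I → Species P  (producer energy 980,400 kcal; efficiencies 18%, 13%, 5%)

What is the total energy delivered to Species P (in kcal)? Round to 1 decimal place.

Chain 1: 135000 × 0.19 × 0.09 × 0.19 = 438.615 kcal
Chain 2: 980400 × 0.18 × 0.13 × 0.05 = 1147.068 kcal
Total at Species P: 438.615 + 1147.068 = 1585.683 kcal

1585.7 kcal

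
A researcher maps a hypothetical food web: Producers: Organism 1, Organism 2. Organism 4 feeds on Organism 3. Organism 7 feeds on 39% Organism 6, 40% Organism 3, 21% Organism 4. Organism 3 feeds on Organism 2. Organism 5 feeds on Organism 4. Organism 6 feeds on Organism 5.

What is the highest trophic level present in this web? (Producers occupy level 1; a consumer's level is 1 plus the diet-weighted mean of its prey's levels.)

Organism 3: 1 + 1 = 2
Organism 4: 1 + 2 = 3
Organism 5: 1 + 3 = 4
Organism 6: 1 + 4 = 5
Organism 7: 1 + (0.39×5 + 0.4×2 + 0.21×3) = 4.38

5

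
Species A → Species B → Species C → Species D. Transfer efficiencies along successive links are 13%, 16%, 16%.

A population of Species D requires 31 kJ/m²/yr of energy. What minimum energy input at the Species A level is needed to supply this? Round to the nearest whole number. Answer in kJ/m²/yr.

9315 kJ/m²/yr

Cumulative transfer efficiency: 0.13 × 0.16 × 0.16 = 0.003328
Species A energy = 31 / 0.003328 = 9315 kJ/m²/yr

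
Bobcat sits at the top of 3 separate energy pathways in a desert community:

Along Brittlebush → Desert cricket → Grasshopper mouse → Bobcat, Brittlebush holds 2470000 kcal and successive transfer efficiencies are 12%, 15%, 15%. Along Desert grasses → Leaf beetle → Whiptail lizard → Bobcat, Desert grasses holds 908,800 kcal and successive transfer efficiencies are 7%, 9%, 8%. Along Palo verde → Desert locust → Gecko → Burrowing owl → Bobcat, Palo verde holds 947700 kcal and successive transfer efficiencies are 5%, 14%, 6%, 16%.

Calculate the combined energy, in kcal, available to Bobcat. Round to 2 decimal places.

Via Brittlebush: 2470000 × 0.12 × 0.15 × 0.15 = 6669 kcal
Via Desert grasses: 908800 × 0.07 × 0.09 × 0.08 = 458.0352 kcal
Via Palo verde: 947700 × 0.05 × 0.14 × 0.06 × 0.16 = 63.68544 kcal
Total at Bobcat: 6669 + 458.0352 + 63.68544 = 7190.72064 kcal

7190.72 kcal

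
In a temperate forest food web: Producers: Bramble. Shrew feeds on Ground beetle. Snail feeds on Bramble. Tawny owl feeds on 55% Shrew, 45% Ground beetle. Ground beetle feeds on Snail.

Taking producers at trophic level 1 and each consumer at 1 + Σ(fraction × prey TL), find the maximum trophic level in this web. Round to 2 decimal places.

Snail: 1 + 1 = 2
Ground beetle: 1 + 2 = 3
Shrew: 1 + 3 = 4
Tawny owl: 1 + (0.55×4 + 0.45×3) = 4.55

4.55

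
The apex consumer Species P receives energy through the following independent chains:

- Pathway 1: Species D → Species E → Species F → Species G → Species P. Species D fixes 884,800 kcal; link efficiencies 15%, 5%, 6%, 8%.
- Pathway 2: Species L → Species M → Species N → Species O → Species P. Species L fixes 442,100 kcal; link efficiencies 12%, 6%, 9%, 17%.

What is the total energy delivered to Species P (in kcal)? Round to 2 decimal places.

Pathway 1: 884800 × 0.15 × 0.05 × 0.06 × 0.08 = 31.8528 kcal
Pathway 2: 442100 × 0.12 × 0.06 × 0.09 × 0.17 = 48.701736 kcal
Total at Species P: 31.8528 + 48.701736 = 80.554536 kcal

80.55 kcal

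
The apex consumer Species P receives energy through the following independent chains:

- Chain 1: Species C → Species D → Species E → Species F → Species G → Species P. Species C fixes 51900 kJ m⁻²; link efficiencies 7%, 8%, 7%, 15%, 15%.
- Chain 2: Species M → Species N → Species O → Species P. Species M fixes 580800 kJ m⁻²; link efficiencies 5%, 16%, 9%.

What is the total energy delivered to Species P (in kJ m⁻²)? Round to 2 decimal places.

Chain 1: 51900 × 0.07 × 0.08 × 0.07 × 0.15 × 0.15 = 0.457758 kJ m⁻²
Chain 2: 580800 × 0.05 × 0.16 × 0.09 = 418.176 kJ m⁻²
Total at Species P: 0.457758 + 418.176 = 418.633758 kJ m⁻²

418.63 kJ m⁻²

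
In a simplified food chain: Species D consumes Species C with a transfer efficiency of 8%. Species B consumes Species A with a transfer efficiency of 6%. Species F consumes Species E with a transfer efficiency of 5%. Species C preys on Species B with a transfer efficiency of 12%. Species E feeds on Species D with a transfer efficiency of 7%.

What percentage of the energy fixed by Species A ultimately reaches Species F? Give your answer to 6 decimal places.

0.000202%

Product of link efficiencies: 0.06 × 0.12 × 0.08 × 0.07 × 0.05 = 0.000002016
As a percentage: 0.000002016 × 100 = 0.000202%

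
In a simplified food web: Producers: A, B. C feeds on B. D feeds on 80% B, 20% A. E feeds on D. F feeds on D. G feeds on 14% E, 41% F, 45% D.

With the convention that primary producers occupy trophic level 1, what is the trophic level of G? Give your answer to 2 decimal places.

C: 1 + 1 = 2
D: 1 + (0.8×1 + 0.2×1) = 2
E: 1 + 2 = 3
F: 1 + 2 = 3
G: 1 + (0.14×3 + 0.41×3 + 0.45×2) = 3.55

3.55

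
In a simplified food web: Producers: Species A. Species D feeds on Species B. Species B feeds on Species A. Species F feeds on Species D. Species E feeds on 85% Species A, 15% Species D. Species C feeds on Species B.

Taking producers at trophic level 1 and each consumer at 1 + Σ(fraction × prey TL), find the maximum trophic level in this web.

Species B: 1 + 1 = 2
Species C: 1 + 2 = 3
Species D: 1 + 2 = 3
Species E: 1 + (0.85×1 + 0.15×3) = 2.3
Species F: 1 + 3 = 4

4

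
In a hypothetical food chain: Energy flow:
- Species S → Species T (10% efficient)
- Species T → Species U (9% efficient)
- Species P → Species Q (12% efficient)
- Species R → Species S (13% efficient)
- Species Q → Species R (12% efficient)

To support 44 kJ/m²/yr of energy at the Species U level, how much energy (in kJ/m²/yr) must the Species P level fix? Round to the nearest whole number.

Cumulative transfer efficiency: 0.12 × 0.12 × 0.13 × 0.1 × 0.09 = 0.000016848
Species P energy = 44 / 0.000016848 = 2611586 kJ/m²/yr

2611586 kJ/m²/yr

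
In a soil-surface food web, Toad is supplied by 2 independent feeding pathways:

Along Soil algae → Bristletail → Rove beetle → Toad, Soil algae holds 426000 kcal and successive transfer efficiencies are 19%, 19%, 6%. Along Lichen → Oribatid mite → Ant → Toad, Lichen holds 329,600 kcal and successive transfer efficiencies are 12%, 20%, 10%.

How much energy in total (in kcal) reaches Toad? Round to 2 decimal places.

Via Soil algae: 426000 × 0.19 × 0.19 × 0.06 = 922.716 kcal
Via Lichen: 329600 × 0.12 × 0.2 × 0.1 = 791.04 kcal
Total at Toad: 922.716 + 791.04 = 1713.756 kcal

1713.76 kcal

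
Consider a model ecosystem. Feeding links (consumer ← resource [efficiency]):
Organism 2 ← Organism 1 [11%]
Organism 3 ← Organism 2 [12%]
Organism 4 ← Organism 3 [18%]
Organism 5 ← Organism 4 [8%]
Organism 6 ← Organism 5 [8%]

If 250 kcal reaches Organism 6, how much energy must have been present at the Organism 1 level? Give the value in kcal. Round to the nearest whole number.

16440446 kcal

Cumulative transfer efficiency: 0.11 × 0.12 × 0.18 × 0.08 × 0.08 = 0.0000152064
Organism 1 energy = 250 / 0.0000152064 = 16440446 kcal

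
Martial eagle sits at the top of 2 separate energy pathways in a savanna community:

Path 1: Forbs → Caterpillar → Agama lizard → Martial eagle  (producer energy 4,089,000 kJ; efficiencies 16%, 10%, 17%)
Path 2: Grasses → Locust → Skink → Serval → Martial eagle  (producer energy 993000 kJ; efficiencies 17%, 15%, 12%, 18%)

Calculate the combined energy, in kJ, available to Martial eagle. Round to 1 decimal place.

Path 1: 4089000 × 0.16 × 0.1 × 0.17 = 11122.08 kJ
Path 2: 993000 × 0.17 × 0.15 × 0.12 × 0.18 = 546.9444 kJ
Total at Martial eagle: 11122.08 + 546.9444 = 11669.0244 kJ

11669.0 kJ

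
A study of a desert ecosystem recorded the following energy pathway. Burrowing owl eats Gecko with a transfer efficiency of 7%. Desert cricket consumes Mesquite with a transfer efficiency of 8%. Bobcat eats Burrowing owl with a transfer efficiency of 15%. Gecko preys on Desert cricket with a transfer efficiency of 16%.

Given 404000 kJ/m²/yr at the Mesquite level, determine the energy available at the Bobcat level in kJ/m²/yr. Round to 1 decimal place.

54.3 kJ/m²/yr

Desert cricket: 404000 × 0.08 = 32320 kJ/m²/yr
Gecko: 32320 × 0.16 = 5171.2 kJ/m²/yr
Burrowing owl: 5171.2 × 0.07 = 361.984 kJ/m²/yr
Bobcat: 361.984 × 0.15 = 54.2976 kJ/m²/yr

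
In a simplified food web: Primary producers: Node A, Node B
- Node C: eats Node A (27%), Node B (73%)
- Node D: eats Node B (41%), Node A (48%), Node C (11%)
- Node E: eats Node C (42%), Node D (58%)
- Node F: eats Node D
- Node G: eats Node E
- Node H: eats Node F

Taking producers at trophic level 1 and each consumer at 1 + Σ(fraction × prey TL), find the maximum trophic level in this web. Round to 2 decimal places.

Node C: 1 + (0.27×1 + 0.73×1) = 2
Node D: 1 + (0.41×1 + 0.48×1 + 0.11×2) = 2.11
Node E: 1 + (0.42×2 + 0.58×2.11) = 3.0638
Node F: 1 + 2.11 = 3.11
Node G: 1 + 3.0638 = 4.0638
Node H: 1 + 3.11 = 4.11

4.11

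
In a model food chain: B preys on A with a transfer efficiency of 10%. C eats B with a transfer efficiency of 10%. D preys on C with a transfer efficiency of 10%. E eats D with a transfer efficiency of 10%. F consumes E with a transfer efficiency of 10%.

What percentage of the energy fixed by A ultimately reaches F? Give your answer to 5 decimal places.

0.00100%

Product of link efficiencies: 0.1 × 0.1 × 0.1 × 0.1 × 0.1 = 0.00001
As a percentage: 0.00001 × 100 = 0.00100%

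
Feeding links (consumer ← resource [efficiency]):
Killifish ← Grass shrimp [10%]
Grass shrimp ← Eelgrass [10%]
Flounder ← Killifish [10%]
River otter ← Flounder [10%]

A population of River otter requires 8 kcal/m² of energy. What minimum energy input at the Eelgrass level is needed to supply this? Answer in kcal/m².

80000 kcal/m²

Cumulative transfer efficiency: 0.1 × 0.1 × 0.1 × 0.1 = 0.0001
Eelgrass energy = 8 / 0.0001 = 80000 kcal/m²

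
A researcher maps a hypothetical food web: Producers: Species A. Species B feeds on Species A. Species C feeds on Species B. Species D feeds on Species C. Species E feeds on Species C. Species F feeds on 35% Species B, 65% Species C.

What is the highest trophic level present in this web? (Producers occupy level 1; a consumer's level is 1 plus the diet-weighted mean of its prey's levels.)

Species B: 1 + 1 = 2
Species C: 1 + 2 = 3
Species D: 1 + 3 = 4
Species E: 1 + 3 = 4
Species F: 1 + (0.35×2 + 0.65×3) = 3.65

4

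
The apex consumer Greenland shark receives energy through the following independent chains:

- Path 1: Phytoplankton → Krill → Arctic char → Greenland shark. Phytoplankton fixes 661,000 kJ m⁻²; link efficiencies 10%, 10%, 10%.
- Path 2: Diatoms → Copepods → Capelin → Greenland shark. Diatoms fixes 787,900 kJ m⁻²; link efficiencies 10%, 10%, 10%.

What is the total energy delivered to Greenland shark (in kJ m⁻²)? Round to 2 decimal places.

Path 1: 661000 × 0.1 × 0.1 × 0.1 = 661 kJ m⁻²
Path 2: 787900 × 0.1 × 0.1 × 0.1 = 787.9 kJ m⁻²
Total at Greenland shark: 661 + 787.9 = 1448.9 kJ m⁻²

1448.90 kJ m⁻²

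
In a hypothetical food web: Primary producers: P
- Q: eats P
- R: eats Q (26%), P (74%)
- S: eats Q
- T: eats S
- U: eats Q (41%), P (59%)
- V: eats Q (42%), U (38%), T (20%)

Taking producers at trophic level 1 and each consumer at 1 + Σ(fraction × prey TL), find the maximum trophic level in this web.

4

Q: 1 + 1 = 2
R: 1 + (0.26×2 + 0.74×1) = 2.26
S: 1 + 2 = 3
T: 1 + 3 = 4
U: 1 + (0.41×2 + 0.59×1) = 2.41
V: 1 + (0.42×2 + 0.38×2.41 + 0.2×4) = 3.5558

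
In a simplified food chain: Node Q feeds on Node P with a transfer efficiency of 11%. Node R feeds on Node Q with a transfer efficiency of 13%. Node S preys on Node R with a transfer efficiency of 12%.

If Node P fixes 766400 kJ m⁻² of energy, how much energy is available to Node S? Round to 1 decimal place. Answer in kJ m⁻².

Node Q: 766400 × 0.11 = 84304 kJ m⁻²
Node R: 84304 × 0.13 = 10959.52 kJ m⁻²
Node S: 10959.52 × 0.12 = 1315.1424 kJ m⁻²

1315.1 kJ m⁻²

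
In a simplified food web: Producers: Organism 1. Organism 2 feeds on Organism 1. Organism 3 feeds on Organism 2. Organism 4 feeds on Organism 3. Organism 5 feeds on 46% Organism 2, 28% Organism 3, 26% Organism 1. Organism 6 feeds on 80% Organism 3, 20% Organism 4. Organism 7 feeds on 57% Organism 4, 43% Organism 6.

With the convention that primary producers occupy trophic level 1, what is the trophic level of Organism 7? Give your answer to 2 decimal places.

Organism 2: 1 + 1 = 2
Organism 3: 1 + 2 = 3
Organism 4: 1 + 3 = 4
Organism 5: 1 + (0.46×2 + 0.28×3 + 0.26×1) = 3.02
Organism 6: 1 + (0.8×3 + 0.2×4) = 4.2
Organism 7: 1 + (0.57×4 + 0.43×4.2) = 5.086

5.09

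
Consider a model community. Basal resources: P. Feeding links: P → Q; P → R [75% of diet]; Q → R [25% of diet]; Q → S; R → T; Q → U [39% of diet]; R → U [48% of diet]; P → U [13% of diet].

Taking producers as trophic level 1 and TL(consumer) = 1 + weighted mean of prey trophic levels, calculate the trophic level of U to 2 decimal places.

Q: 1 + 1 = 2
R: 1 + (0.75×1 + 0.25×2) = 2.25
S: 1 + 2 = 3
T: 1 + 2.25 = 3.25
U: 1 + (0.39×2 + 0.48×2.25 + 0.13×1) = 2.99

2.99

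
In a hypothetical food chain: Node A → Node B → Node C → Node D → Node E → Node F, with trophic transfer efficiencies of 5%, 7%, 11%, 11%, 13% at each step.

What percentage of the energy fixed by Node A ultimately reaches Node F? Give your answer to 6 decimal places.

0.000551%

Product of link efficiencies: 0.05 × 0.07 × 0.11 × 0.11 × 0.13 = 0.0000055055
As a percentage: 0.0000055055 × 100 = 0.000551%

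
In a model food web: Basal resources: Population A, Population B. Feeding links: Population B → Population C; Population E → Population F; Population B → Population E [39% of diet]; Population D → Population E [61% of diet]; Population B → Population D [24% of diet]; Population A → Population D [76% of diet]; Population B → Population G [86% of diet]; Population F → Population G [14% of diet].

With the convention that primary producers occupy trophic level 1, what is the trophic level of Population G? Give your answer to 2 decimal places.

Population C: 1 + 1 = 2
Population D: 1 + (0.24×1 + 0.76×1) = 2
Population E: 1 + (0.39×1 + 0.61×2) = 2.61
Population F: 1 + 2.61 = 3.61
Population G: 1 + (0.14×3.61 + 0.86×1) = 2.3654

2.37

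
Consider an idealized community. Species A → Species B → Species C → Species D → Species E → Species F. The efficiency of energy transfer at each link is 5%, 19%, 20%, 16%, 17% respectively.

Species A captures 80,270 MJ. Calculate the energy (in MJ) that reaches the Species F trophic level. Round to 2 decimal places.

4.15 MJ

Species B: 80270 × 0.05 = 4013.5 MJ
Species C: 4013.5 × 0.19 = 762.565 MJ
Species D: 762.565 × 0.2 = 152.513 MJ
Species E: 152.513 × 0.16 = 24.40208 MJ
Species F: 24.40208 × 0.17 = 4.1483536 MJ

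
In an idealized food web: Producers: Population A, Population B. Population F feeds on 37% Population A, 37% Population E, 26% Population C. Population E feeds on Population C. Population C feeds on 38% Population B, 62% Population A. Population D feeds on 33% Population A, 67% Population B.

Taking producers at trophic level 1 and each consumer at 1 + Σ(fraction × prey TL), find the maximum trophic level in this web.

3

Population C: 1 + (0.38×1 + 0.62×1) = 2
Population D: 1 + (0.33×1 + 0.67×1) = 2
Population E: 1 + 2 = 3
Population F: 1 + (0.37×1 + 0.37×3 + 0.26×2) = 3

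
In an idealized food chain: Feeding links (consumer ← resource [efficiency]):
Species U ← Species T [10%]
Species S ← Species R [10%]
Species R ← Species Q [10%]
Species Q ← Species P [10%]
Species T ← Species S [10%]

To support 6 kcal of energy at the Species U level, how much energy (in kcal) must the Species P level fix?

Cumulative transfer efficiency: 0.1 × 0.1 × 0.1 × 0.1 × 0.1 = 0.00001
Species P energy = 6 / 0.00001 = 600000 kcal

600000 kcal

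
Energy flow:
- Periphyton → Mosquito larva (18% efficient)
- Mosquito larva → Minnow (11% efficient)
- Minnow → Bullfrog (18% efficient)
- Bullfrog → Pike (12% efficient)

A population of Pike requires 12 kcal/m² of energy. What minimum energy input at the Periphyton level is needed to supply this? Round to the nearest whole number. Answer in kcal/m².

28058 kcal/m²

Cumulative transfer efficiency: 0.18 × 0.11 × 0.18 × 0.12 = 0.00042768
Periphyton energy = 12 / 0.00042768 = 28058 kcal/m²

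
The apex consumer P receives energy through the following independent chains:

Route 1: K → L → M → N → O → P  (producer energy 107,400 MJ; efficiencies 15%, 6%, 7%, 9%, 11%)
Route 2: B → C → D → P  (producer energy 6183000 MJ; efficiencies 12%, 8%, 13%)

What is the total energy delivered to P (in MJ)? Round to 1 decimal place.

7717.1 MJ

Route 1: 107400 × 0.15 × 0.06 × 0.07 × 0.09 × 0.11 = 0.6698538 MJ
Route 2: 6183000 × 0.12 × 0.08 × 0.13 = 7716.384 MJ
Total at P: 0.6698538 + 7716.384 = 7717.0538538 MJ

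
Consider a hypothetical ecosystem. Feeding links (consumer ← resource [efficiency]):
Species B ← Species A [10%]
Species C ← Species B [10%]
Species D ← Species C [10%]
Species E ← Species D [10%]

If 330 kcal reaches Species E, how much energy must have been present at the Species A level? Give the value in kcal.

3300000 kcal

Cumulative transfer efficiency: 0.1 × 0.1 × 0.1 × 0.1 = 0.0001
Species A energy = 330 / 0.0001 = 3300000 kcal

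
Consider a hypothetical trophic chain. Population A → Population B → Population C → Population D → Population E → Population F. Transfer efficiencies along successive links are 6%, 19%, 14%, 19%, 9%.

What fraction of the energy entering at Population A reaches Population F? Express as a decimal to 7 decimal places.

Product of link efficiencies: 0.06 × 0.19 × 0.14 × 0.19 × 0.09 = 0.0000272916

0.0000273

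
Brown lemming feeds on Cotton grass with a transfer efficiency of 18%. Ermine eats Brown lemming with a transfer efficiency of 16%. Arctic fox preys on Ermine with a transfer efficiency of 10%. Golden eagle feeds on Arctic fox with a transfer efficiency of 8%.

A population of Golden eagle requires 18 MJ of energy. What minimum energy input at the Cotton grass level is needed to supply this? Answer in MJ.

78125 MJ

Cumulative transfer efficiency: 0.18 × 0.16 × 0.1 × 0.08 = 0.0002304
Cotton grass energy = 18 / 0.0002304 = 78125 MJ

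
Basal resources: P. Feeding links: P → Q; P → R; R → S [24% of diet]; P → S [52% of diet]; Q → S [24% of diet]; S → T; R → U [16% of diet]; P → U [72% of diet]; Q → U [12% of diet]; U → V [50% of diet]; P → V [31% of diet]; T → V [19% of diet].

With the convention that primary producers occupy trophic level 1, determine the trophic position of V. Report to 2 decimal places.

Q: 1 + 1 = 2
R: 1 + 1 = 2
S: 1 + (0.24×2 + 0.52×1 + 0.24×2) = 2.48
T: 1 + 2.48 = 3.48
U: 1 + (0.16×2 + 0.72×1 + 0.12×2) = 2.28
V: 1 + (0.5×2.28 + 0.31×1 + 0.19×3.48) = 3.1112

3.11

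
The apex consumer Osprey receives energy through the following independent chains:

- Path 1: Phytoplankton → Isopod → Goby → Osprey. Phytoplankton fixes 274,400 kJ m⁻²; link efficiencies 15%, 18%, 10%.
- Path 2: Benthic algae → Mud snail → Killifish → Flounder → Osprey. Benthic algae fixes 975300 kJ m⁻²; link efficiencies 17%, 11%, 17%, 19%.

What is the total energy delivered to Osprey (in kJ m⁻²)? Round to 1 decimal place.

Path 1: 274400 × 0.15 × 0.18 × 0.1 = 740.88 kJ m⁻²
Path 2: 975300 × 0.17 × 0.11 × 0.17 × 0.19 = 589.090953 kJ m⁻²
Total at Osprey: 740.88 + 589.090953 = 1329.970953 kJ m⁻²

1330.0 kJ m⁻²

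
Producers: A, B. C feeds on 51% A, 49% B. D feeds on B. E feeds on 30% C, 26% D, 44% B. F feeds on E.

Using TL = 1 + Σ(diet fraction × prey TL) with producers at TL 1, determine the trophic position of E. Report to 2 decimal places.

2.56

C: 1 + (0.51×1 + 0.49×1) = 2
D: 1 + 1 = 2
E: 1 + (0.3×2 + 0.26×2 + 0.44×1) = 2.56
F: 1 + 2.56 = 3.56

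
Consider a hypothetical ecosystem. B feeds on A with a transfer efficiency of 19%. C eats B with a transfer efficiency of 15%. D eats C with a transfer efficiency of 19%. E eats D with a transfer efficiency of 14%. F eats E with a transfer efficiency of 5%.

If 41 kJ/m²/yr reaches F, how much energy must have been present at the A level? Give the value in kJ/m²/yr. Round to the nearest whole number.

Cumulative transfer efficiency: 0.19 × 0.15 × 0.19 × 0.14 × 0.05 = 0.000037905
A energy = 41 / 0.000037905 = 1081651 kJ/m²/yr

1081651 kJ/m²/yr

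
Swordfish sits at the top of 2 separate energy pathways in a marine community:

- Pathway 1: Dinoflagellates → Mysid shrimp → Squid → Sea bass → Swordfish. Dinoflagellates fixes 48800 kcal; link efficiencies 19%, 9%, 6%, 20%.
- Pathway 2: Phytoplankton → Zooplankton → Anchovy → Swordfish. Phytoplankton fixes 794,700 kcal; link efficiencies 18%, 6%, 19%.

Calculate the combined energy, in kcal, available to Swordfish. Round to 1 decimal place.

1640.7 kcal

Pathway 1: 48800 × 0.19 × 0.09 × 0.06 × 0.2 = 10.01376 kcal
Pathway 2: 794700 × 0.18 × 0.06 × 0.19 = 1630.7244 kcal
Total at Swordfish: 10.01376 + 1630.7244 = 1640.73816 kcal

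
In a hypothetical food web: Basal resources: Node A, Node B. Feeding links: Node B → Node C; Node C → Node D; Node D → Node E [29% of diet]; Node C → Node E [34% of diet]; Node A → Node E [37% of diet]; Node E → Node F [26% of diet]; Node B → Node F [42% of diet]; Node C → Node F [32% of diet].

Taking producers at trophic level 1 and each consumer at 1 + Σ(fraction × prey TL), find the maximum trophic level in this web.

Node C: 1 + 1 = 2
Node D: 1 + 2 = 3
Node E: 1 + (0.29×3 + 0.34×2 + 0.37×1) = 2.92
Node F: 1 + (0.26×2.92 + 0.42×1 + 0.32×2) = 2.8192

3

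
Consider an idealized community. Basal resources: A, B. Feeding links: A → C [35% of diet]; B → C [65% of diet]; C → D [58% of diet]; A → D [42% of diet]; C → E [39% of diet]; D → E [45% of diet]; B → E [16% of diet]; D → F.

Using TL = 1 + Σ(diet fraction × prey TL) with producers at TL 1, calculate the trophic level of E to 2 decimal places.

3.10

C: 1 + (0.35×1 + 0.65×1) = 2
D: 1 + (0.58×2 + 0.42×1) = 2.58
E: 1 + (0.39×2 + 0.45×2.58 + 0.16×1) = 3.101
F: 1 + 2.58 = 3.58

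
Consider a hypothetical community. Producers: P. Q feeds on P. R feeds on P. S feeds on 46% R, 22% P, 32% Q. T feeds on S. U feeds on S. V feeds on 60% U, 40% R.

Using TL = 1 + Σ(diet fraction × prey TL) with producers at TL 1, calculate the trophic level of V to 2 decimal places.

Q: 1 + 1 = 2
R: 1 + 1 = 2
S: 1 + (0.46×2 + 0.22×1 + 0.32×2) = 2.78
T: 1 + 2.78 = 3.78
U: 1 + 2.78 = 3.78
V: 1 + (0.6×3.78 + 0.4×2) = 4.068

4.07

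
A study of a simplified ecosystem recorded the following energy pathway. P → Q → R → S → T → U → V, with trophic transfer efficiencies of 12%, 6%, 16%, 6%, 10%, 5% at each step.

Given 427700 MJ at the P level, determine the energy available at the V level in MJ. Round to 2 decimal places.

Q: 427700 × 0.12 = 51324 MJ
R: 51324 × 0.06 = 3079.44 MJ
S: 3079.44 × 0.16 = 492.7104 MJ
T: 492.7104 × 0.06 = 29.562624 MJ
U: 29.562624 × 0.1 = 2.9562624 MJ
V: 2.9562624 × 0.05 = 0.14781312 MJ

0.15 MJ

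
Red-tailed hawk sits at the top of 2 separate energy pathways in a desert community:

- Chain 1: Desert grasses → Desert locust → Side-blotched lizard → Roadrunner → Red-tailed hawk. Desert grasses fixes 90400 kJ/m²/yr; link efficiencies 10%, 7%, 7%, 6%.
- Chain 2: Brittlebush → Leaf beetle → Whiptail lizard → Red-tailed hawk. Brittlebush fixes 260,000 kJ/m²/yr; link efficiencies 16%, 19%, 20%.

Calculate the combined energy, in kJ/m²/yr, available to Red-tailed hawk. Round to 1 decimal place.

1583.5 kJ/m²/yr

Chain 1: 90400 × 0.1 × 0.07 × 0.07 × 0.06 = 2.65776 kJ/m²/yr
Chain 2: 260000 × 0.16 × 0.19 × 0.2 = 1580.8 kJ/m²/yr
Total at Red-tailed hawk: 2.65776 + 1580.8 = 1583.45776 kJ/m²/yr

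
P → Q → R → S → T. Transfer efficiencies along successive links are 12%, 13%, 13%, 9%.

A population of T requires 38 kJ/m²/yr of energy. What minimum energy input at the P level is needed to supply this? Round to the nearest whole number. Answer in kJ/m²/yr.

208196 kJ/m²/yr

Cumulative transfer efficiency: 0.12 × 0.13 × 0.13 × 0.09 = 0.00018252
P energy = 38 / 0.00018252 = 208196 kJ/m²/yr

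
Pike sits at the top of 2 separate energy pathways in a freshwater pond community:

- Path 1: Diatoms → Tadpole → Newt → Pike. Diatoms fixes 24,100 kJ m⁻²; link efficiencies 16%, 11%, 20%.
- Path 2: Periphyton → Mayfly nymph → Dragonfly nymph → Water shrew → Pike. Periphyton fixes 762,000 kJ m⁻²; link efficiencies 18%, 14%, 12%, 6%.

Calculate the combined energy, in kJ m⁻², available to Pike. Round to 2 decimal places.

223.09 kJ m⁻²

Path 1: 24100 × 0.16 × 0.11 × 0.2 = 84.832 kJ m⁻²
Path 2: 762000 × 0.18 × 0.14 × 0.12 × 0.06 = 138.25728 kJ m⁻²
Total at Pike: 84.832 + 138.25728 = 223.08928 kJ m⁻²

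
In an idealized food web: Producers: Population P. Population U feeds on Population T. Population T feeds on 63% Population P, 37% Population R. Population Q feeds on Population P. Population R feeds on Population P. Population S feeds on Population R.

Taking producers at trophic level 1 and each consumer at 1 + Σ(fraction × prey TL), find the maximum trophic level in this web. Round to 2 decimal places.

3.37

Population Q: 1 + 1 = 2
Population R: 1 + 1 = 2
Population S: 1 + 2 = 3
Population T: 1 + (0.63×1 + 0.37×2) = 2.37
Population U: 1 + 2.37 = 3.37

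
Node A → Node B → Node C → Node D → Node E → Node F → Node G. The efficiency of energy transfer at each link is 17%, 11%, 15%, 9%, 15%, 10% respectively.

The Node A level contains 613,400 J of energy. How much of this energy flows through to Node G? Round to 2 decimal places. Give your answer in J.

2.32 J

Node B: 613400 × 0.17 = 104278 J
Node C: 104278 × 0.11 = 11470.58 J
Node D: 11470.58 × 0.15 = 1720.587 J
Node E: 1720.587 × 0.09 = 154.85283 J
Node F: 154.85283 × 0.15 = 23.2279245 J
Node G: 23.2279245 × 0.1 = 2.32279245 J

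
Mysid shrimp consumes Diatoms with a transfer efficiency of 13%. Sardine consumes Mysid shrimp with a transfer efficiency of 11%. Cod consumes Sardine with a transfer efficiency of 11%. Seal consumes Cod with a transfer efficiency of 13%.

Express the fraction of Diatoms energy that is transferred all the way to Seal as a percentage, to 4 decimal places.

Product of link efficiencies: 0.13 × 0.11 × 0.11 × 0.13 = 0.00020449
As a percentage: 0.00020449 × 100 = 0.0204%

0.0204%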